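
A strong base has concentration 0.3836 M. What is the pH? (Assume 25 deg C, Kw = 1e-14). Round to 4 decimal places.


A strong base dissociates completely, so [OH-] equals the given concentration.
pOH = -log10([OH-]) = -log10(0.3836) = 0.416121
pH = 14 - pOH = 14 - 0.416121
pH = 13.583879, rounded to 4 dp:

13.5839


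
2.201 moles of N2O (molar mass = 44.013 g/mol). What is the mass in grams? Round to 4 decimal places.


mass = n * M
mass = 2.201 * 44.013
mass = 96.872613 g, rounded to 4 dp:

96.8726 g


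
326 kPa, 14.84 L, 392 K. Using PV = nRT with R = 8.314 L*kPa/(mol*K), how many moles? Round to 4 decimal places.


PV = nRT, solve for n = PV / (RT).
PV = 326 * 14.84 = 4837.84
RT = 8.314 * 392 = 3259.088
n = 4837.84 / 3259.088
n = 1.48441527 mol, rounded to 4 dp:

1.4844 mol


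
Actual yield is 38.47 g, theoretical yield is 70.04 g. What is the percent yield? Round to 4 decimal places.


% yield = 100 * actual / theoretical
% yield = 100 * 38.47 / 70.04
% yield = 54.92575671 %, rounded to 4 dp:

54.9258 %


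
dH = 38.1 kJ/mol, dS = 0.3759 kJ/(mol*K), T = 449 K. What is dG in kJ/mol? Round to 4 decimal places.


Gibbs: dG = dH - T*dS (consistent units, dS already in kJ/(mol*K)).
T*dS = 449 * 0.3759 = 168.7791
dG = 38.1 - (168.7791)
dG = -130.6791 kJ/mol, rounded to 4 dp:

-130.6791 kJ/mol


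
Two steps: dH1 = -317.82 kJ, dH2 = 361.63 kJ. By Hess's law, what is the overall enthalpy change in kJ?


Hess's law: enthalpy is a state function, so add the step enthalpies.
dH_total = dH1 + dH2 = -317.82 + (361.63)
dH_total = 43.81 kJ:

43.81 kJ


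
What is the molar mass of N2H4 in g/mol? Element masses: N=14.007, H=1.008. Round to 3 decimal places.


M = sum(count * atomic_mass) over atoms.
M = 2*14.007 + 4*1.008
M = 28.014 + 4.032
M = 32.046 g/mol, rounded to 3 dp:

32.046 g/mol


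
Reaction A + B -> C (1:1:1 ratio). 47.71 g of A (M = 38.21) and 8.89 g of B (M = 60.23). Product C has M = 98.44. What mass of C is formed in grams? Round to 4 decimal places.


Find moles of each reactant; the smaller value is the limiting reagent in a 1:1:1 reaction, so moles_C equals moles of the limiter.
n_A = mass_A / M_A = 47.71 / 38.21 = 1.248626 mol
n_B = mass_B / M_B = 8.89 / 60.23 = 0.147601 mol
Limiting reagent: B (smaller), n_limiting = 0.147601 mol
mass_C = n_limiting * M_C = 0.147601 * 98.44
mass_C = 14.52984244 g, rounded to 4 dp:

14.5298 g


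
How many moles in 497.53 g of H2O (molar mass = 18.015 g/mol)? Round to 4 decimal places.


n = mass / M
n = 497.53 / 18.015
n = 27.61754094 mol, rounded to 4 dp:

27.6175 mol


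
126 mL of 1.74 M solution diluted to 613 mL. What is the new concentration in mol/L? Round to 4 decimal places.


Dilution: M1*V1 = M2*V2, solve for M2.
M2 = M1*V1 / V2
M2 = 1.74 * 126 / 613
M2 = 219.24 / 613
M2 = 0.3576509 mol/L, rounded to 4 dp:

0.3577 mol/L


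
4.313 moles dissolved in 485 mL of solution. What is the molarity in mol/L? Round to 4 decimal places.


Convert volume to liters: V_L = V_mL / 1000.
V_L = 485 / 1000 = 0.485 L
M = n / V_L = 4.313 / 0.485
M = 8.89278351 mol/L, rounded to 4 dp:

8.8928 mol/L


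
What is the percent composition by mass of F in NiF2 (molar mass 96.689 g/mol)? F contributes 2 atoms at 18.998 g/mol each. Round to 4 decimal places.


pct = 100 * (n_elem * M_elem) / M_total
mass_contribution = 2 * 18.998 = 37.996 g/mol
pct = 100 * 37.996 / 96.689
pct = 39.2971279 %, rounded to 4 dp:

39.2971 %


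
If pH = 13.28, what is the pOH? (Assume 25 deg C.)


At 25 deg C, pH + pOH = 14.
pOH = 14 - pH = 14 - 13.28
pOH = 0.72:

0.72


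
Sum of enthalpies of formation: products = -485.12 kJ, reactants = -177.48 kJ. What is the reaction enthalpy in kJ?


dH_rxn = sum(dH_f products) - sum(dH_f reactants)
dH_rxn = -485.12 - (-177.48)
dH_rxn = -307.64 kJ:

-307.64 kJ


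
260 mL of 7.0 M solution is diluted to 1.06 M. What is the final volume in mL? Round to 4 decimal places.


Dilution: M1*V1 = M2*V2, solve for V2.
V2 = M1*V1 / M2
V2 = 7.0 * 260 / 1.06
V2 = 1820.0 / 1.06
V2 = 1716.98113208 mL, rounded to 4 dp:

1716.9811 mL


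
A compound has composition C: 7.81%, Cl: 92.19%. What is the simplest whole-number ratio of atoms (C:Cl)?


Assume 100 g of compound, divide each mass% by atomic mass to get moles, then normalize by the smallest to get a raw atom ratio.
Moles per 100 g: C: 7.81/12.011 = 0.6502, Cl: 92.19/35.453 = 2.6003
Raw ratio (divide by min = 0.6502): C: 1.0, Cl: 3.999
Multiply by 1 to clear fractions: C: 1.0 ~= 1, Cl: 3.999 ~= 4
Reduce by GCD to get the simplest whole-number ratio:

1:4


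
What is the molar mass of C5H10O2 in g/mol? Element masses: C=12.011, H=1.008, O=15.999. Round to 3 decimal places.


M = sum(count * atomic_mass) over atoms.
M = 5*12.011 + 10*1.008 + 2*15.999
M = 60.055 + 10.08 + 31.998
M = 102.133 g/mol, rounded to 3 dp:

102.133 g/mol


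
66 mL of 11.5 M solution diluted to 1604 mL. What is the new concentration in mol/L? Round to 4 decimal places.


Dilution: M1*V1 = M2*V2, solve for M2.
M2 = M1*V1 / V2
M2 = 11.5 * 66 / 1604
M2 = 759.0 / 1604
M2 = 0.47319202 mol/L, rounded to 4 dp:

0.4732 mol/L


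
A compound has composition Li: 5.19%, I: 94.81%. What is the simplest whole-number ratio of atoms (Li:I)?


Assume 100 g of compound, divide each mass% by atomic mass to get moles, then normalize by the smallest to get a raw atom ratio.
Moles per 100 g: Li: 5.19/6.941 = 0.7477, I: 94.81/126.904 = 0.7471
Raw ratio (divide by min = 0.7471): Li: 1.001, I: 1.0
Multiply by 1 to clear fractions: Li: 1.001 ~= 1, I: 1.0 ~= 1
Reduce by GCD to get the simplest whole-number ratio:

1:1


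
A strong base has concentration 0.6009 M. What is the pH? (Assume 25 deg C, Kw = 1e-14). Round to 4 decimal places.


A strong base dissociates completely, so [OH-] equals the given concentration.
pOH = -log10([OH-]) = -log10(0.6009) = 0.221198
pH = 14 - pOH = 14 - 0.221198
pH = 13.778802, rounded to 4 dp:

13.7788


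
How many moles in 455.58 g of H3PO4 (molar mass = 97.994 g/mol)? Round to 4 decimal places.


n = mass / M
n = 455.58 / 97.994
n = 4.64906015 mol, rounded to 4 dp:

4.6491 mol


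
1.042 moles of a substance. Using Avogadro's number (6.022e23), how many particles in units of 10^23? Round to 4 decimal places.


N = n * NA, then divide by 1e23 for the requested units.
N / 1e23 = n * 6.022
N / 1e23 = 1.042 * 6.022
N / 1e23 = 6.274924, rounded to 4 dp:

6.2749


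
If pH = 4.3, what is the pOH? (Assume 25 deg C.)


At 25 deg C, pH + pOH = 14.
pOH = 14 - pH = 14 - 4.3
pOH = 9.7:

9.70


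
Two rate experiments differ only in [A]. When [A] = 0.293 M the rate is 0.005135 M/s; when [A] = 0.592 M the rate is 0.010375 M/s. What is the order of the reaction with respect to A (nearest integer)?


Rate is proportional to [A]^n, so rate2/rate1 = ([A]2/[A]1)^n. Take logs to solve for n.
rate2/rate1 = 0.010375 / 0.005135 = 2.0204
[A]2/[A]1 = 0.592 / 0.293 = 2.0205
n = ln(2.0204) / ln(2.0205) = 1.0
Nearest integer order:

1


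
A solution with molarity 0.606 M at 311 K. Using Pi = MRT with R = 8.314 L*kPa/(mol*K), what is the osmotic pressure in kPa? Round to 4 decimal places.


Osmotic pressure (van't Hoff): Pi = M*R*T.
RT = 8.314 * 311 = 2585.654
Pi = 0.606 * 2585.654
Pi = 1566.906324 kPa, rounded to 4 dp:

1566.9063 kPa


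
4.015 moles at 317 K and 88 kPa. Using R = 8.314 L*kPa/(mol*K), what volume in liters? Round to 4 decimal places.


PV = nRT, solve for V = nRT / P.
nRT = 4.015 * 8.314 * 317 = 10581.6851
V = 10581.6851 / 88
V = 120.24642159 L, rounded to 4 dp:

120.2464 L


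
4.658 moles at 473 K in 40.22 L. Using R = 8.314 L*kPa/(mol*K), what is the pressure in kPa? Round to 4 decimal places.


PV = nRT, solve for P = nRT / V.
nRT = 4.658 * 8.314 * 473 = 18317.6875
P = 18317.6875 / 40.22
P = 455.43728245 kPa, rounded to 4 dp:

455.4373 kPa


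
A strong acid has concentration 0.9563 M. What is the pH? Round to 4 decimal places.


A strong acid dissociates completely, so [H+] equals the given concentration.
pH = -log10([H+]) = -log10(0.9563)
pH = 0.01940584, rounded to 4 dp:

0.0194


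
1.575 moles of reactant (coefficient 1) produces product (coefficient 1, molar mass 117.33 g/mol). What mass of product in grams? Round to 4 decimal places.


Use the coefficient ratio to convert reactant moles to product moles, then multiply by the product's molar mass.
moles_P = moles_R * (coeff_P / coeff_R) = 1.575 * (1/1) = 1.575
mass_P = moles_P * M_P = 1.575 * 117.33
mass_P = 184.79475 g, rounded to 4 dp:

184.7948 g


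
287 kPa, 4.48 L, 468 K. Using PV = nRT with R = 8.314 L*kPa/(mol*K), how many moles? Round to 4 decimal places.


PV = nRT, solve for n = PV / (RT).
PV = 287 * 4.48 = 1285.76
RT = 8.314 * 468 = 3890.952
n = 1285.76 / 3890.952
n = 0.33044869 mol, rounded to 4 dp:

0.3304 mol


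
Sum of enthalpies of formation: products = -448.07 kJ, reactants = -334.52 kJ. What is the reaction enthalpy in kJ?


dH_rxn = sum(dH_f products) - sum(dH_f reactants)
dH_rxn = -448.07 - (-334.52)
dH_rxn = -113.55 kJ:

-113.55 kJ


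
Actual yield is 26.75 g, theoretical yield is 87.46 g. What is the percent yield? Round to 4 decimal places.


% yield = 100 * actual / theoretical
% yield = 100 * 26.75 / 87.46
% yield = 30.58541047 %, rounded to 4 dp:

30.5854 %


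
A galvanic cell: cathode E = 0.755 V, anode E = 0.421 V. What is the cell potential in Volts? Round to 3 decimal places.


Standard cell potential: E_cell = E_cathode - E_anode.
E_cell = 0.755 - (0.421)
E_cell = 0.334 V, rounded to 3 dp:

0.334 V


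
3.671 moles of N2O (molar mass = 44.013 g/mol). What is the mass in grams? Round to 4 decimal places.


mass = n * M
mass = 3.671 * 44.013
mass = 161.571723 g, rounded to 4 dp:

161.5717 g


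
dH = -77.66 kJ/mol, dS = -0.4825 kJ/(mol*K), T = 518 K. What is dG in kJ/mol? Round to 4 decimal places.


Gibbs: dG = dH - T*dS (consistent units, dS already in kJ/(mol*K)).
T*dS = 518 * -0.4825 = -249.935
dG = -77.66 - (-249.935)
dG = 172.275 kJ/mol, rounded to 4 dp:

172.2750 kJ/mol


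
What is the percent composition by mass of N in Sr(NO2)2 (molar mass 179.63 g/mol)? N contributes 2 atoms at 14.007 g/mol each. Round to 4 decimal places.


pct = 100 * (n_elem * M_elem) / M_total
mass_contribution = 2 * 14.007 = 28.014 g/mol
pct = 100 * 28.014 / 179.63
pct = 15.59539052 %, rounded to 4 dp:

15.5954 %


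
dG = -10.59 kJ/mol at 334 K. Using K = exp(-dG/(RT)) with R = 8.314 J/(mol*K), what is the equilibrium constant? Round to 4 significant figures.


dG is in kJ/mol; multiply by 1000 to match R in J/(mol*K).
RT = 8.314 * 334 = 2776.876 J/mol
exponent = -dG*1000 / (RT) = -(-10.59*1000) / 2776.876 = 3.81363806
K = exp(3.81363806)
K = 45.314998, rounded to 4 significant figures:

45.31


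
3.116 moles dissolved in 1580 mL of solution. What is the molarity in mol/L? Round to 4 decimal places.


Convert volume to liters: V_L = V_mL / 1000.
V_L = 1580 / 1000 = 1.58 L
M = n / V_L = 3.116 / 1.58
M = 1.9721519 mol/L, rounded to 4 dp:

1.9722 mol/L


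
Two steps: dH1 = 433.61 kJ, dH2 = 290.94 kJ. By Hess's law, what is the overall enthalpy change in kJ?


Hess's law: enthalpy is a state function, so add the step enthalpies.
dH_total = dH1 + dH2 = 433.61 + (290.94)
dH_total = 724.55 kJ:

724.55 kJ


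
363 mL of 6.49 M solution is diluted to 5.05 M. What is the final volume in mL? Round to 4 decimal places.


Dilution: M1*V1 = M2*V2, solve for V2.
V2 = M1*V1 / M2
V2 = 6.49 * 363 / 5.05
V2 = 2355.87 / 5.05
V2 = 466.50891089 mL, rounded to 4 dp:

466.5089 mL


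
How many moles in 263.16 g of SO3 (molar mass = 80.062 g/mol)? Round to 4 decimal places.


n = mass / M
n = 263.16 / 80.062
n = 3.28695261 mol, rounded to 4 dp:

3.2870 mol


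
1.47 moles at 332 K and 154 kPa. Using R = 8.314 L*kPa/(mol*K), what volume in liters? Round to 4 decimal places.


PV = nRT, solve for V = nRT / P.
nRT = 1.47 * 8.314 * 332 = 4057.5646
V = 4057.5646 / 154
V = 26.34782208 L, rounded to 4 dp:

26.3478 L


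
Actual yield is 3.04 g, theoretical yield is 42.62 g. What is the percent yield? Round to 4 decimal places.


% yield = 100 * actual / theoretical
% yield = 100 * 3.04 / 42.62
% yield = 7.1328015 %, rounded to 4 dp:

7.1328 %


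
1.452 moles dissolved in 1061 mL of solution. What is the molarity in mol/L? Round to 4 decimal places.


Convert volume to liters: V_L = V_mL / 1000.
V_L = 1061 / 1000 = 1.061 L
M = n / V_L = 1.452 / 1.061
M = 1.36852026 mol/L, rounded to 4 dp:

1.3685 mol/L


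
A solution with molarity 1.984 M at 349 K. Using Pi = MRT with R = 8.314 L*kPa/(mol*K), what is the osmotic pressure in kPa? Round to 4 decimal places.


Osmotic pressure (van't Hoff): Pi = M*R*T.
RT = 8.314 * 349 = 2901.586
Pi = 1.984 * 2901.586
Pi = 5756.746624 kPa, rounded to 4 dp:

5756.7466 kPa


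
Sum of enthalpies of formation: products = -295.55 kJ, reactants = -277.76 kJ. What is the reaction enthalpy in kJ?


dH_rxn = sum(dH_f products) - sum(dH_f reactants)
dH_rxn = -295.55 - (-277.76)
dH_rxn = -17.79 kJ:

-17.79 kJ


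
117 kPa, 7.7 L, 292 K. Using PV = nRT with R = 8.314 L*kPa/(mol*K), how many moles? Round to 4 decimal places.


PV = nRT, solve for n = PV / (RT).
PV = 117 * 7.7 = 900.9
RT = 8.314 * 292 = 2427.688
n = 900.9 / 2427.688
n = 0.37109381 mol, rounded to 4 dp:

0.3711 mol


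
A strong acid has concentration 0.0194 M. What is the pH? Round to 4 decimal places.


A strong acid dissociates completely, so [H+] equals the given concentration.
pH = -log10([H+]) = -log10(0.0194)
pH = 1.71219827, rounded to 4 dp:

1.7122


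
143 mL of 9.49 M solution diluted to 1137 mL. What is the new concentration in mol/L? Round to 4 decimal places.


Dilution: M1*V1 = M2*V2, solve for M2.
M2 = M1*V1 / V2
M2 = 9.49 * 143 / 1137
M2 = 1357.07 / 1137
M2 = 1.19355321 mol/L, rounded to 4 dp:

1.1936 mol/L


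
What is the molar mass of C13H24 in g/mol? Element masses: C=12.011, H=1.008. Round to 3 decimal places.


M = sum(count * atomic_mass) over atoms.
M = 13*12.011 + 24*1.008
M = 156.143 + 24.192
M = 180.335 g/mol, rounded to 3 dp:

180.335 g/mol


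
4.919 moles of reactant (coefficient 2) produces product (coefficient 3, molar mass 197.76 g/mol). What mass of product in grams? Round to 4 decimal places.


Use the coefficient ratio to convert reactant moles to product moles, then multiply by the product's molar mass.
moles_P = moles_R * (coeff_P / coeff_R) = 4.919 * (3/2) = 7.3785
mass_P = moles_P * M_P = 7.3785 * 197.76
mass_P = 1459.17216 g, rounded to 4 dp:

1459.1722 g


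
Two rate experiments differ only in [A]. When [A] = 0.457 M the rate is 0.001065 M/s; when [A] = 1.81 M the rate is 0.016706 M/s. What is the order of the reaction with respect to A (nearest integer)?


Rate is proportional to [A]^n, so rate2/rate1 = ([A]2/[A]1)^n. Take logs to solve for n.
rate2/rate1 = 0.016706 / 0.001065 = 15.6864
[A]2/[A]1 = 1.81 / 0.457 = 3.9606
n = ln(15.6864) / ln(3.9606) = 2.0
Nearest integer order:

2


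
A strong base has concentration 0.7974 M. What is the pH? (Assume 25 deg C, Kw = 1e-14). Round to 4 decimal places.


A strong base dissociates completely, so [OH-] equals the given concentration.
pOH = -log10([OH-]) = -log10(0.7974) = 0.098324
pH = 14 - pOH = 14 - 0.098324
pH = 13.901676, rounded to 4 dp:

13.9017


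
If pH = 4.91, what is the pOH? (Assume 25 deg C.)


At 25 deg C, pH + pOH = 14.
pOH = 14 - pH = 14 - 4.91
pOH = 9.09:

9.09


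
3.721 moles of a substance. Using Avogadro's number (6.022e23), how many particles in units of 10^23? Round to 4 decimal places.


N = n * NA, then divide by 1e23 for the requested units.
N / 1e23 = n * 6.022
N / 1e23 = 3.721 * 6.022
N / 1e23 = 22.407862, rounded to 4 dp:

22.4079


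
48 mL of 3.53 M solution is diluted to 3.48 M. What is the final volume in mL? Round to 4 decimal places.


Dilution: M1*V1 = M2*V2, solve for V2.
V2 = M1*V1 / M2
V2 = 3.53 * 48 / 3.48
V2 = 169.44 / 3.48
V2 = 48.68965517 mL, rounded to 4 dp:

48.6897 mL


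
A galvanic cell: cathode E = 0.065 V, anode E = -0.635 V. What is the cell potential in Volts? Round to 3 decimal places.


Standard cell potential: E_cell = E_cathode - E_anode.
E_cell = 0.065 - (-0.635)
E_cell = 0.7 V, rounded to 3 dp:

0.700 V


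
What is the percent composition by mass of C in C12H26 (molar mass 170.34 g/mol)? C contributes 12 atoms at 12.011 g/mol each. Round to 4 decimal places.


pct = 100 * (n_elem * M_elem) / M_total
mass_contribution = 12 * 12.011 = 144.132 g/mol
pct = 100 * 144.132 / 170.34
pct = 84.61430081 %, rounded to 4 dp:

84.6143 %


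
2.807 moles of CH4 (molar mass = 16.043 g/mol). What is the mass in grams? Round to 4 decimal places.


mass = n * M
mass = 2.807 * 16.043
mass = 45.032701 g, rounded to 4 dp:

45.0327 g


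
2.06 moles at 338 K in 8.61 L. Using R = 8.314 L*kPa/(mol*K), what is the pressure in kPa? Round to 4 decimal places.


PV = nRT, solve for P = nRT / V.
nRT = 2.06 * 8.314 * 338 = 5788.8719
P = 5788.8719 / 8.61
P = 672.34284553 kPa, rounded to 4 dp:

672.3428 kPa


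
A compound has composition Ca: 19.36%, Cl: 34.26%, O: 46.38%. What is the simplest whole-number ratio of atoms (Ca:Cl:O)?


Assume 100 g of compound, divide each mass% by atomic mass to get moles, then normalize by the smallest to get a raw atom ratio.
Moles per 100 g: Ca: 19.36/40.078 = 0.4831, Cl: 34.26/35.453 = 0.9663, O: 46.38/15.999 = 2.8989
Raw ratio (divide by min = 0.4831): Ca: 1.0, Cl: 2.0, O: 6.001
Multiply by 1 to clear fractions: Ca: 1.0 ~= 1, Cl: 2.0 ~= 2, O: 6.001 ~= 6
Reduce by GCD to get the simplest whole-number ratio:

1:2:6


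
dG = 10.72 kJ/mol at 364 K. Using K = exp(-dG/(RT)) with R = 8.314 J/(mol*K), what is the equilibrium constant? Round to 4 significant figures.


dG is in kJ/mol; multiply by 1000 to match R in J/(mol*K).
RT = 8.314 * 364 = 3026.296 J/mol
exponent = -dG*1000 / (RT) = -(10.72*1000) / 3026.296 = -3.54228403
K = exp(-3.54228403)
K = 0.028947135, rounded to 4 significant figures:

0.02895


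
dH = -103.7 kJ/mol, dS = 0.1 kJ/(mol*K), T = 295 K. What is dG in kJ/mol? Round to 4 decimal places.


Gibbs: dG = dH - T*dS (consistent units, dS already in kJ/(mol*K)).
T*dS = 295 * 0.1 = 29.5
dG = -103.7 - (29.5)
dG = -133.2 kJ/mol, rounded to 4 dp:

-133.2000 kJ/mol


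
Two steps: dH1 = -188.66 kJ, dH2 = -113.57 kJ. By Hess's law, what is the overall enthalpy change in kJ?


Hess's law: enthalpy is a state function, so add the step enthalpies.
dH_total = dH1 + dH2 = -188.66 + (-113.57)
dH_total = -302.23 kJ:

-302.23 kJ


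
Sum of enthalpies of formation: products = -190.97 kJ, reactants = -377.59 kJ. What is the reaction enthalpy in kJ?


dH_rxn = sum(dH_f products) - sum(dH_f reactants)
dH_rxn = -190.97 - (-377.59)
dH_rxn = 186.62 kJ:

186.62 kJ


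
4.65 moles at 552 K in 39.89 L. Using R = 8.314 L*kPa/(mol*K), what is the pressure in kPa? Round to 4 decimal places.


PV = nRT, solve for P = nRT / V.
nRT = 4.65 * 8.314 * 552 = 21340.3752
P = 21340.3752 / 39.89
P = 534.98057659 kPa, rounded to 4 dp:

534.9806 kPa


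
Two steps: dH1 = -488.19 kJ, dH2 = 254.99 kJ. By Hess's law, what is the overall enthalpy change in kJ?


Hess's law: enthalpy is a state function, so add the step enthalpies.
dH_total = dH1 + dH2 = -488.19 + (254.99)
dH_total = -233.2 kJ:

-233.20 kJ


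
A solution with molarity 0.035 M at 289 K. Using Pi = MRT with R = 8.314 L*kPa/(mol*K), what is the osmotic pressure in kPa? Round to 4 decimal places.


Osmotic pressure (van't Hoff): Pi = M*R*T.
RT = 8.314 * 289 = 2402.746
Pi = 0.035 * 2402.746
Pi = 84.09611 kPa, rounded to 4 dp:

84.0961 kPa


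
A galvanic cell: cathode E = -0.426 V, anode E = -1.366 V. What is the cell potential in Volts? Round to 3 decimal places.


Standard cell potential: E_cell = E_cathode - E_anode.
E_cell = -0.426 - (-1.366)
E_cell = 0.94 V, rounded to 3 dp:

0.940 V


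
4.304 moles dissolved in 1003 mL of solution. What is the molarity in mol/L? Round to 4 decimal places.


Convert volume to liters: V_L = V_mL / 1000.
V_L = 1003 / 1000 = 1.003 L
M = n / V_L = 4.304 / 1.003
M = 4.29112662 mol/L, rounded to 4 dp:

4.2911 mol/L


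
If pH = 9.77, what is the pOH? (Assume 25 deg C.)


At 25 deg C, pH + pOH = 14.
pOH = 14 - pH = 14 - 9.77
pOH = 4.23:

4.23


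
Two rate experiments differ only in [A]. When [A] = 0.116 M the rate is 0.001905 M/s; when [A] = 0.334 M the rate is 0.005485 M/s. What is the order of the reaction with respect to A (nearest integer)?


Rate is proportional to [A]^n, so rate2/rate1 = ([A]2/[A]1)^n. Take logs to solve for n.
rate2/rate1 = 0.005485 / 0.001905 = 2.8793
[A]2/[A]1 = 0.334 / 0.116 = 2.8793
n = ln(2.8793) / ln(2.8793) = 1.0
Nearest integer order:

1


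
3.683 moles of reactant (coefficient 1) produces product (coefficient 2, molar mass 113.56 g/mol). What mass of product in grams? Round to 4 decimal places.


Use the coefficient ratio to convert reactant moles to product moles, then multiply by the product's molar mass.
moles_P = moles_R * (coeff_P / coeff_R) = 3.683 * (2/1) = 7.366
mass_P = moles_P * M_P = 7.366 * 113.56
mass_P = 836.48296 g, rounded to 4 dp:

836.4830 g


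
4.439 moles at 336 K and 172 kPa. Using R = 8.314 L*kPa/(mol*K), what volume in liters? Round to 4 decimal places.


PV = nRT, solve for V = nRT / P.
nRT = 4.439 * 8.314 * 336 = 12400.3643
V = 12400.3643 / 172
V = 72.09514128 L, rounded to 4 dp:

72.0951 L


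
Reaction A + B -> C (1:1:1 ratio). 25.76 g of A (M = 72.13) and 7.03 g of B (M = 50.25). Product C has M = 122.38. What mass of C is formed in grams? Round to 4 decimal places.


Find moles of each reactant; the smaller value is the limiting reagent in a 1:1:1 reaction, so moles_C equals moles of the limiter.
n_A = mass_A / M_A = 25.76 / 72.13 = 0.357133 mol
n_B = mass_B / M_B = 7.03 / 50.25 = 0.1399 mol
Limiting reagent: B (smaller), n_limiting = 0.1399 mol
mass_C = n_limiting * M_C = 0.1399 * 122.38
mass_C = 17.120962 g, rounded to 4 dp:

17.1210 g


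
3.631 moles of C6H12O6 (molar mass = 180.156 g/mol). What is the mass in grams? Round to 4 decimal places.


mass = n * M
mass = 3.631 * 180.156
mass = 654.146436 g, rounded to 4 dp:

654.1464 g


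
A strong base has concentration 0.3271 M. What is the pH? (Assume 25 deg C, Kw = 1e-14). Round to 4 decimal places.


A strong base dissociates completely, so [OH-] equals the given concentration.
pOH = -log10([OH-]) = -log10(0.3271) = 0.485319
pH = 14 - pOH = 14 - 0.485319
pH = 13.514681, rounded to 4 dp:

13.5147


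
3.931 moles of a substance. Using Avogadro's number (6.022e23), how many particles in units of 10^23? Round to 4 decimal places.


N = n * NA, then divide by 1e23 for the requested units.
N / 1e23 = n * 6.022
N / 1e23 = 3.931 * 6.022
N / 1e23 = 23.672482, rounded to 4 dp:

23.6725


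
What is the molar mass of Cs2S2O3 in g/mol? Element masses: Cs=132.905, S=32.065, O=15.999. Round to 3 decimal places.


M = sum(count * atomic_mass) over atoms.
M = 2*132.905 + 2*32.065 + 3*15.999
M = 265.81 + 64.13 + 47.997
M = 377.937 g/mol, rounded to 3 dp:

377.937 g/mol


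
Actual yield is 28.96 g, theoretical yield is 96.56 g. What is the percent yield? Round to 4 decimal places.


% yield = 100 * actual / theoretical
% yield = 100 * 28.96 / 96.56
% yield = 29.991715 %, rounded to 4 dp:

29.9917 %


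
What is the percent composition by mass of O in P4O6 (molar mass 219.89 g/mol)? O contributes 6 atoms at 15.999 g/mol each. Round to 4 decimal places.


pct = 100 * (n_elem * M_elem) / M_total
mass_contribution = 6 * 15.999 = 95.994 g/mol
pct = 100 * 95.994 / 219.89
pct = 43.6554641 %, rounded to 4 dp:

43.6555 %


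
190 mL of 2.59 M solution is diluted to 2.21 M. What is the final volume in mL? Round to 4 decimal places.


Dilution: M1*V1 = M2*V2, solve for V2.
V2 = M1*V1 / M2
V2 = 2.59 * 190 / 2.21
V2 = 492.1 / 2.21
V2 = 222.66968326 mL, rounded to 4 dp:

222.6697 mL


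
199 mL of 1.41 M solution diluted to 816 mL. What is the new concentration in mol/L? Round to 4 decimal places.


Dilution: M1*V1 = M2*V2, solve for M2.
M2 = M1*V1 / V2
M2 = 1.41 * 199 / 816
M2 = 280.59 / 816
M2 = 0.34386029 mol/L, rounded to 4 dp:

0.3439 mol/L


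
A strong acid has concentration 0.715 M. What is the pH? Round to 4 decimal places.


A strong acid dissociates completely, so [H+] equals the given concentration.
pH = -log10([H+]) = -log10(0.715)
pH = 0.14569396, rounded to 4 dp:

0.1457


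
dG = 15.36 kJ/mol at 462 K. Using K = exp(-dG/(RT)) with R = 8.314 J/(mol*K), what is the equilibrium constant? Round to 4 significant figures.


dG is in kJ/mol; multiply by 1000 to match R in J/(mol*K).
RT = 8.314 * 462 = 3841.068 J/mol
exponent = -dG*1000 / (RT) = -(15.36*1000) / 3841.068 = -3.99888781
K = exp(-3.99888781)
K = 0.018336021, rounded to 4 significant figures:

0.01834


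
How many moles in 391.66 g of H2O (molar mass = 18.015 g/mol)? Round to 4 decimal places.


n = mass / M
n = 391.66 / 18.015
n = 21.74077158 mol, rounded to 4 dp:

21.7408 mol


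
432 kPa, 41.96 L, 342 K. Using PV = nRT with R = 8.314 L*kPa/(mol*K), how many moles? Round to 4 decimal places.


PV = nRT, solve for n = PV / (RT).
PV = 432 * 41.96 = 18126.72
RT = 8.314 * 342 = 2843.388
n = 18126.72 / 2843.388
n = 6.37504273 mol, rounded to 4 dp:

6.3750 mol


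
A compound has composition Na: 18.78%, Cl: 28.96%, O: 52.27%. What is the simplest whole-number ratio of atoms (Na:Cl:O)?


Assume 100 g of compound, divide each mass% by atomic mass to get moles, then normalize by the smallest to get a raw atom ratio.
Moles per 100 g: Na: 18.78/22.99 = 0.8169, Cl: 28.96/35.453 = 0.8169, O: 52.27/15.999 = 3.2671
Raw ratio (divide by min = 0.8169): Na: 1.0, Cl: 1.0, O: 4.0
Multiply by 1 to clear fractions: Na: 1.0 ~= 1, Cl: 1.0 ~= 1, O: 4.0 ~= 4
Reduce by GCD to get the simplest whole-number ratio:

1:1:4


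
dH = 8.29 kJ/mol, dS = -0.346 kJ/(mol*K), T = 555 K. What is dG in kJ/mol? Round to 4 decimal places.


Gibbs: dG = dH - T*dS (consistent units, dS already in kJ/(mol*K)).
T*dS = 555 * -0.346 = -192.03
dG = 8.29 - (-192.03)
dG = 200.32 kJ/mol, rounded to 4 dp:

200.3200 kJ/mol


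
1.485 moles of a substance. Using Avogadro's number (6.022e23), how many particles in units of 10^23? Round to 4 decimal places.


N = n * NA, then divide by 1e23 for the requested units.
N / 1e23 = n * 6.022
N / 1e23 = 1.485 * 6.022
N / 1e23 = 8.94267, rounded to 4 dp:

8.9427


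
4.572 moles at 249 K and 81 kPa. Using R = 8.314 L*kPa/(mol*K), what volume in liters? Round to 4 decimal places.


PV = nRT, solve for V = nRT / P.
nRT = 4.572 * 8.314 * 249 = 9464.8904
V = 9464.8904 / 81
V = 116.85049877 L, rounded to 4 dp:

116.8505 L


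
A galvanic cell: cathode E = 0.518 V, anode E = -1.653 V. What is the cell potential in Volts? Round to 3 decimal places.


Standard cell potential: E_cell = E_cathode - E_anode.
E_cell = 0.518 - (-1.653)
E_cell = 2.171 V, rounded to 3 dp:

2.171 V


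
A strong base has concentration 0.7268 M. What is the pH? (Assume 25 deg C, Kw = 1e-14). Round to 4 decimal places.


A strong base dissociates completely, so [OH-] equals the given concentration.
pOH = -log10([OH-]) = -log10(0.7268) = 0.138585
pH = 14 - pOH = 14 - 0.138585
pH = 13.861415, rounded to 4 dp:

13.8614


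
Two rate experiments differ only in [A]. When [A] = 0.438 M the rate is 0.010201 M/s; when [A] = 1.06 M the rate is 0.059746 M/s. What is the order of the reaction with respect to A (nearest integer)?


Rate is proportional to [A]^n, so rate2/rate1 = ([A]2/[A]1)^n. Take logs to solve for n.
rate2/rate1 = 0.059746 / 0.010201 = 5.8569
[A]2/[A]1 = 1.06 / 0.438 = 2.4201
n = ln(5.8569) / ln(2.4201) = 2.0
Nearest integer order:

2


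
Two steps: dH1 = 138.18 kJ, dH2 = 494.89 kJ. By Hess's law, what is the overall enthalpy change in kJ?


Hess's law: enthalpy is a state function, so add the step enthalpies.
dH_total = dH1 + dH2 = 138.18 + (494.89)
dH_total = 633.07 kJ:

633.07 kJ


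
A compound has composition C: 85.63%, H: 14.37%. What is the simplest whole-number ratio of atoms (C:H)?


Assume 100 g of compound, divide each mass% by atomic mass to get moles, then normalize by the smallest to get a raw atom ratio.
Moles per 100 g: C: 85.63/12.011 = 7.1293, H: 14.37/1.008 = 14.256
Raw ratio (divide by min = 7.1293): C: 1.0, H: 2.0
Multiply by 1 to clear fractions: C: 1.0 ~= 1, H: 2.0 ~= 2
Reduce by GCD to get the simplest whole-number ratio:

1:2


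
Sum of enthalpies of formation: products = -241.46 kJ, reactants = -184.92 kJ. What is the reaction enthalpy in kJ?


dH_rxn = sum(dH_f products) - sum(dH_f reactants)
dH_rxn = -241.46 - (-184.92)
dH_rxn = -56.54 kJ:

-56.54 kJ


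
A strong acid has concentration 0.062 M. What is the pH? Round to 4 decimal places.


A strong acid dissociates completely, so [H+] equals the given concentration.
pH = -log10([H+]) = -log10(0.062)
pH = 1.20760831, rounded to 4 dp:

1.2076


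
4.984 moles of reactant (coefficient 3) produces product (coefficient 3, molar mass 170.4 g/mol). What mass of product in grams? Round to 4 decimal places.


Use the coefficient ratio to convert reactant moles to product moles, then multiply by the product's molar mass.
moles_P = moles_R * (coeff_P / coeff_R) = 4.984 * (3/3) = 4.984
mass_P = moles_P * M_P = 4.984 * 170.4
mass_P = 849.2736 g, rounded to 4 dp:

849.2736 g


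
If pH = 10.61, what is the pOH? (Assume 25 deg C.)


At 25 deg C, pH + pOH = 14.
pOH = 14 - pH = 14 - 10.61
pOH = 3.39:

3.39


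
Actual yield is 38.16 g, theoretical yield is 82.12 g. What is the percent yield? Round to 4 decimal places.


% yield = 100 * actual / theoretical
% yield = 100 * 38.16 / 82.12
% yield = 46.46858256 %, rounded to 4 dp:

46.4686 %


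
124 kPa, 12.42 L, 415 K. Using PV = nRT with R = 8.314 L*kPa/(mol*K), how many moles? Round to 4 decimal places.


PV = nRT, solve for n = PV / (RT).
PV = 124 * 12.42 = 1540.08
RT = 8.314 * 415 = 3450.31
n = 1540.08 / 3450.31
n = 0.44635989 mol, rounded to 4 dp:

0.4464 mol


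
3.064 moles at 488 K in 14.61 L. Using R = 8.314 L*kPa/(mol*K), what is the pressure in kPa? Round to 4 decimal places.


PV = nRT, solve for P = nRT / V.
nRT = 3.064 * 8.314 * 488 = 12431.3588
P = 12431.3588 / 14.61
P = 850.88013689 kPa, rounded to 4 dp:

850.8801 kPa


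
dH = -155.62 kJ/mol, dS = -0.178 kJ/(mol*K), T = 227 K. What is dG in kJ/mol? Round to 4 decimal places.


Gibbs: dG = dH - T*dS (consistent units, dS already in kJ/(mol*K)).
T*dS = 227 * -0.178 = -40.406
dG = -155.62 - (-40.406)
dG = -115.214 kJ/mol, rounded to 4 dp:

-115.2140 kJ/mol


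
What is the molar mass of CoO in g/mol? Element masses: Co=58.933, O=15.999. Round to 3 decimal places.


M = sum(count * atomic_mass) over atoms.
M = 1*58.933 + 1*15.999
M = 58.933 + 15.999
M = 74.932 g/mol, rounded to 3 dp:

74.932 g/mol


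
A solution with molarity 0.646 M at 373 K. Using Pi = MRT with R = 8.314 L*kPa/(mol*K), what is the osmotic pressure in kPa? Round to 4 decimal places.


Osmotic pressure (van't Hoff): Pi = M*R*T.
RT = 8.314 * 373 = 3101.122
Pi = 0.646 * 3101.122
Pi = 2003.324812 kPa, rounded to 4 dp:

2003.3248 kPa


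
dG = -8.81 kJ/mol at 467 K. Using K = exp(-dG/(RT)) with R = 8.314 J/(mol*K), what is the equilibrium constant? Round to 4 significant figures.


dG is in kJ/mol; multiply by 1000 to match R in J/(mol*K).
RT = 8.314 * 467 = 3882.638 J/mol
exponent = -dG*1000 / (RT) = -(-8.81*1000) / 3882.638 = 2.26907582
K = exp(2.26907582)
K = 9.6704594, rounded to 4 significant figures:

9.670


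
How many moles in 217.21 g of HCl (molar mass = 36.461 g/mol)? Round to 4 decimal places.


n = mass / M
n = 217.21 / 36.461
n = 5.95732426 mol, rounded to 4 dp:

5.9573 mol


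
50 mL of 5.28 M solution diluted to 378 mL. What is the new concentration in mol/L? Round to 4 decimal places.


Dilution: M1*V1 = M2*V2, solve for M2.
M2 = M1*V1 / V2
M2 = 5.28 * 50 / 378
M2 = 264.0 / 378
M2 = 0.6984127 mol/L, rounded to 4 dp:

0.6984 mol/L


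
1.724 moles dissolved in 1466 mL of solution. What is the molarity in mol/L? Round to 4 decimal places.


Convert volume to liters: V_L = V_mL / 1000.
V_L = 1466 / 1000 = 1.466 L
M = n / V_L = 1.724 / 1.466
M = 1.17598909 mol/L, rounded to 4 dp:

1.1760 mol/L


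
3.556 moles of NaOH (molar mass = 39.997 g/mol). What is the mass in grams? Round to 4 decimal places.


mass = n * M
mass = 3.556 * 39.997
mass = 142.229332 g, rounded to 4 dp:

142.2293 g


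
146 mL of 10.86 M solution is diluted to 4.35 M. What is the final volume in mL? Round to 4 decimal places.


Dilution: M1*V1 = M2*V2, solve for V2.
V2 = M1*V1 / M2
V2 = 10.86 * 146 / 4.35
V2 = 1585.56 / 4.35
V2 = 364.49655172 mL, rounded to 4 dp:

364.4966 mL


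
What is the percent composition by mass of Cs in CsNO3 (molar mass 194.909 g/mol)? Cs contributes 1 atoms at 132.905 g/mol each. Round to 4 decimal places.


pct = 100 * (n_elem * M_elem) / M_total
mass_contribution = 1 * 132.905 = 132.905 g/mol
pct = 100 * 132.905 / 194.909
pct = 68.18823143 %, rounded to 4 dp:

68.1882 %


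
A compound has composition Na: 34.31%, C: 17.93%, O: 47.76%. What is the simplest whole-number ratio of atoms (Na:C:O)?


Assume 100 g of compound, divide each mass% by atomic mass to get moles, then normalize by the smallest to get a raw atom ratio.
Moles per 100 g: Na: 34.31/22.99 = 1.4924, C: 17.93/12.011 = 1.4928, O: 47.76/15.999 = 2.9852
Raw ratio (divide by min = 1.4924): Na: 1.0, C: 1.0, O: 2.0
Multiply by 1 to clear fractions: Na: 1.0 ~= 1, C: 1.0 ~= 1, O: 2.0 ~= 2
Reduce by GCD to get the simplest whole-number ratio:

1:1:2


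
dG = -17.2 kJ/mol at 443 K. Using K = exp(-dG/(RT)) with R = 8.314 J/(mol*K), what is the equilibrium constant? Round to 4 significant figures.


dG is in kJ/mol; multiply by 1000 to match R in J/(mol*K).
RT = 8.314 * 443 = 3683.102 J/mol
exponent = -dG*1000 / (RT) = -(-17.2*1000) / 3683.102 = 4.66997656
K = exp(4.66997656)
K = 106.69524, rounded to 4 significant figures:

106.7


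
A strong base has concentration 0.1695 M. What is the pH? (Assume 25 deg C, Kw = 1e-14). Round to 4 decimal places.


A strong base dissociates completely, so [OH-] equals the given concentration.
pOH = -log10([OH-]) = -log10(0.1695) = 0.77083
pH = 14 - pOH = 14 - 0.77083
pH = 13.22917, rounded to 4 dp:

13.2292


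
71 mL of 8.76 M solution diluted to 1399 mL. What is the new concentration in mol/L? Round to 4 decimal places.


Dilution: M1*V1 = M2*V2, solve for M2.
M2 = M1*V1 / V2
M2 = 8.76 * 71 / 1399
M2 = 621.96 / 1399
M2 = 0.4445747 mol/L, rounded to 4 dp:

0.4446 mol/L


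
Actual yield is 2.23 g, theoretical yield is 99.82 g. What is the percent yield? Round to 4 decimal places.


% yield = 100 * actual / theoretical
% yield = 100 * 2.23 / 99.82
% yield = 2.23402124 %, rounded to 4 dp:

2.2340 %


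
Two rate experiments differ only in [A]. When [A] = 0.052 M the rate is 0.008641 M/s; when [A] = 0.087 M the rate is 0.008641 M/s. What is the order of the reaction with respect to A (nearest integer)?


Rate is proportional to [A]^n, so rate2/rate1 = ([A]2/[A]1)^n. Take logs to solve for n.
rate2/rate1 = 0.008641 / 0.008641 = 1.0
[A]2/[A]1 = 0.087 / 0.052 = 1.6731
n = ln(1.0) / ln(1.6731) = 0.0
Nearest integer order:

0


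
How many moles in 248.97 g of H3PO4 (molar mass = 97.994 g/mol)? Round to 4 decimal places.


n = mass / M
n = 248.97 / 97.994
n = 2.54066576 mol, rounded to 4 dp:

2.5407 mol


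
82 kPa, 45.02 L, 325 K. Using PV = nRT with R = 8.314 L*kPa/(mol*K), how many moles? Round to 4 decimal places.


PV = nRT, solve for n = PV / (RT).
PV = 82 * 45.02 = 3691.64
RT = 8.314 * 325 = 2702.05
n = 3691.64 / 2702.05
n = 1.36623675 mol, rounded to 4 dp:

1.3662 mol


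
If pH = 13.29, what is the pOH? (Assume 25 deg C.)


At 25 deg C, pH + pOH = 14.
pOH = 14 - pH = 14 - 13.29
pOH = 0.71:

0.71


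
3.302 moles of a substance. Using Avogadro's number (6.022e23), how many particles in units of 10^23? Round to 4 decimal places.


N = n * NA, then divide by 1e23 for the requested units.
N / 1e23 = n * 6.022
N / 1e23 = 3.302 * 6.022
N / 1e23 = 19.884644, rounded to 4 dp:

19.8846


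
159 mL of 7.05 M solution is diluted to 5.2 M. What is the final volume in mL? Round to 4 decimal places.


Dilution: M1*V1 = M2*V2, solve for V2.
V2 = M1*V1 / M2
V2 = 7.05 * 159 / 5.2
V2 = 1120.95 / 5.2
V2 = 215.56730769 mL, rounded to 4 dp:

215.5673 mL


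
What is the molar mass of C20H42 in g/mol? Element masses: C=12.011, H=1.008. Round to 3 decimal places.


M = sum(count * atomic_mass) over atoms.
M = 20*12.011 + 42*1.008
M = 240.22 + 42.336
M = 282.556 g/mol, rounded to 3 dp:

282.556 g/mol


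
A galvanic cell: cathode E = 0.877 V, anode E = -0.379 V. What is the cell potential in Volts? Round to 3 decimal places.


Standard cell potential: E_cell = E_cathode - E_anode.
E_cell = 0.877 - (-0.379)
E_cell = 1.256 V, rounded to 3 dp:

1.256 V


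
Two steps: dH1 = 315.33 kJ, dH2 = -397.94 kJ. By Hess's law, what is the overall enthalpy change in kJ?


Hess's law: enthalpy is a state function, so add the step enthalpies.
dH_total = dH1 + dH2 = 315.33 + (-397.94)
dH_total = -82.61 kJ:

-82.61 kJ


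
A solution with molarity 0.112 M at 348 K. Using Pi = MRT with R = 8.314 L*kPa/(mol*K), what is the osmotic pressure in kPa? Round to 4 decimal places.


Osmotic pressure (van't Hoff): Pi = M*R*T.
RT = 8.314 * 348 = 2893.272
Pi = 0.112 * 2893.272
Pi = 324.046464 kPa, rounded to 4 dp:

324.0465 kPa


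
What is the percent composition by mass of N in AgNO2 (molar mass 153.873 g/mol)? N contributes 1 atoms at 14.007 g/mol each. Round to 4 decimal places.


pct = 100 * (n_elem * M_elem) / M_total
mass_contribution = 1 * 14.007 = 14.007 g/mol
pct = 100 * 14.007 / 153.873
pct = 9.10296153 %, rounded to 4 dp:

9.1030 %


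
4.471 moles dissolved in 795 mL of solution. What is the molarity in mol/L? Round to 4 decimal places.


Convert volume to liters: V_L = V_mL / 1000.
V_L = 795 / 1000 = 0.795 L
M = n / V_L = 4.471 / 0.795
M = 5.62389937 mol/L, rounded to 4 dp:

5.6239 mol/L


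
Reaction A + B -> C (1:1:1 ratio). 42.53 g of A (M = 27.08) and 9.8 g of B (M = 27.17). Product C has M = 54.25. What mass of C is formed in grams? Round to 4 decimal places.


Find moles of each reactant; the smaller value is the limiting reagent in a 1:1:1 reaction, so moles_C equals moles of the limiter.
n_A = mass_A / M_A = 42.53 / 27.08 = 1.570532 mol
n_B = mass_B / M_B = 9.8 / 27.17 = 0.360692 mol
Limiting reagent: B (smaller), n_limiting = 0.360692 mol
mass_C = n_limiting * M_C = 0.360692 * 54.25
mass_C = 19.567541 g, rounded to 4 dp:

19.5675 g


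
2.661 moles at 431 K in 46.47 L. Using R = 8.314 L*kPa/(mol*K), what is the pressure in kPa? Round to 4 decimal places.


PV = nRT, solve for P = nRT / V.
nRT = 2.661 * 8.314 * 431 = 9535.2518
P = 9535.2518 / 46.47
P = 205.19156015 kPa, rounded to 4 dp:

205.1916 kPa


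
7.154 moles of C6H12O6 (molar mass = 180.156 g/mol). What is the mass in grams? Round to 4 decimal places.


mass = n * M
mass = 7.154 * 180.156
mass = 1288.836024 g, rounded to 4 dp:

1288.8360 g


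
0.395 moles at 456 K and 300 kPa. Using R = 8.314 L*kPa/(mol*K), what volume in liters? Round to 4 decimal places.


PV = nRT, solve for V = nRT / P.
nRT = 0.395 * 8.314 * 456 = 1497.5177
V = 1497.5177 / 300
V = 4.99172567 L, rounded to 4 dp:

4.9917 L


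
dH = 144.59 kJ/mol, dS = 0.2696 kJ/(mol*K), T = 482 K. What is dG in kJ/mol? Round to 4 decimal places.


Gibbs: dG = dH - T*dS (consistent units, dS already in kJ/(mol*K)).
T*dS = 482 * 0.2696 = 129.9472
dG = 144.59 - (129.9472)
dG = 14.6428 kJ/mol, rounded to 4 dp:

14.6428 kJ/mol
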